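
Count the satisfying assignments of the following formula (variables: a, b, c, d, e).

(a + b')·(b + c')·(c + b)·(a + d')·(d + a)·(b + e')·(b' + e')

There are 2^5 = 32 truth assignments over (a, b, c, d, e).
Split on c. With c = 1, the clauses containing c are satisfied and c' drops from the rest; 2 of the 2^4 = 16 assignments to the other variables satisfy what remains.
With c = 0, by the same count on the reduced clause set, 2 assignments work.
Total: 2 + 2 = 4.

4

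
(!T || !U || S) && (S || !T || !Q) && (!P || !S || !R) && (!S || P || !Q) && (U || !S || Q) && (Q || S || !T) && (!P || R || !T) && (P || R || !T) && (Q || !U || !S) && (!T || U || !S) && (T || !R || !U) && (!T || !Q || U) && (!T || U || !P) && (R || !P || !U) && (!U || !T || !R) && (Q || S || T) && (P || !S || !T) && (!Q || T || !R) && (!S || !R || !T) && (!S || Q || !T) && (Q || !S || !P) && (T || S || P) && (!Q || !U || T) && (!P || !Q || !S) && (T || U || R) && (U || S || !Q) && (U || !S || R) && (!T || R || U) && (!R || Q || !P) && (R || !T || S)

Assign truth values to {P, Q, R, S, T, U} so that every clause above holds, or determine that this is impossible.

UNSATISFIABLE

Case T = false:
Case R = false:
The clause (U) is unit, so U = true.
The clause (!P) is unit, so P = false.
The clause (S) is unit, so S = true.
The clause (!Q) is unit, so Q = false.
Now (Q) is unsatisfied and unit — conflict.
Undo R and try R = true.
The clause (!U) is unit, so U = false.
The clause (!Q) is unit, so Q = false.
The clause (!S) is unit, so S = false.
Now (S) is unsatisfied and unit — conflict.
Neither R = true nor R = false works.
Undo T and try T = true.
Case U = false:
The clause (!S) is unit, so S = false.
The clause (!Q) is unit, so Q = false.
Now (Q) is unsatisfied and unit — conflict.
Undo U and try U = true.
The clause (S) is unit, so S = true.
The clause (Q) is unit, so Q = true.
The clause (P) is unit, so P = true.
Now (!P) is unsatisfied and unit — conflict.
Neither U = true nor U = false works.
Neither T = true nor T = false works.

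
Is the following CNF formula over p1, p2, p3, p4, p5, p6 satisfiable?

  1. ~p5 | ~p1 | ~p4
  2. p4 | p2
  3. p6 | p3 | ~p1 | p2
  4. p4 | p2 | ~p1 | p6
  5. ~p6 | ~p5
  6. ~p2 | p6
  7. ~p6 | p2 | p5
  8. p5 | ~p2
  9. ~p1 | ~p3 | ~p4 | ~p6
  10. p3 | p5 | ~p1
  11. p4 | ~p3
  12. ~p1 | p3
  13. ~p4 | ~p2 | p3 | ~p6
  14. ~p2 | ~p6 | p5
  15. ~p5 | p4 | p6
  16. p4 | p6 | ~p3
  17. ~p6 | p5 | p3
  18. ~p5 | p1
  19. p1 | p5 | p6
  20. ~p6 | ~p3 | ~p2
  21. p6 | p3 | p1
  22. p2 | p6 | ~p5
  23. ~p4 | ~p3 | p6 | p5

No

Suppose p4 = 1.
Suppose p5 = 0.
From the singleton clause (~p2), p2 = 0.
From the singleton clause (~p6), p6 = 0.
From the singleton clause (p1), p1 = 1.
From the singleton clause (p3), p3 = 1.
Now (~p3) is unsatisfied and unit — conflict.
Backtrack on p5: now try p5 = 1.
From the singleton clause (~p1), p1 = 0.
Now (p1) is unsatisfied and unit — conflict.
Both values of p5 lead to a conflict.
Backtrack on p4: now try p4 = 0.
From the singleton clause (p2), p2 = 1.
From the singleton clause (p6), p6 = 1.
From the singleton clause (~p5), p5 = 0.
Now (p5) is unsatisfied and unit — conflict.
Both values of p4 lead to a conflict.
No assignment satisfies every clause.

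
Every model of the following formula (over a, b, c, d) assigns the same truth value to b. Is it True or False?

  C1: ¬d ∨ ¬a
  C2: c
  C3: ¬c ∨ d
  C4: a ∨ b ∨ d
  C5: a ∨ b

True

Suppose b = False.
Unit clause (c) forces c = True.
Unit clause (d) forces d = True.
Unit clause (¬a) forces a = False.
Now (a) is unsatisfied and unit — conflict.
So every satisfying assignment has b = True.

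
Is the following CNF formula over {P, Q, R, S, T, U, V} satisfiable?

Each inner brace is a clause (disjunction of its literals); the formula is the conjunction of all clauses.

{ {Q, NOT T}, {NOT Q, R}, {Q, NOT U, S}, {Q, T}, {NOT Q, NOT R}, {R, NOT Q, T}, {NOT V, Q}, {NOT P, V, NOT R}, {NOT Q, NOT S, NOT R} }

Unsatisfiable

Case Q = true:
From the singleton clause (R), R = true.
That conflicts with the unit clause (NOT R).
Undo Q and try Q = false.
From the singleton clause (NOT T), T = false.
That conflicts with the unit clause (T).
Both values of Q lead to a conflict.
No assignment satisfies every clause.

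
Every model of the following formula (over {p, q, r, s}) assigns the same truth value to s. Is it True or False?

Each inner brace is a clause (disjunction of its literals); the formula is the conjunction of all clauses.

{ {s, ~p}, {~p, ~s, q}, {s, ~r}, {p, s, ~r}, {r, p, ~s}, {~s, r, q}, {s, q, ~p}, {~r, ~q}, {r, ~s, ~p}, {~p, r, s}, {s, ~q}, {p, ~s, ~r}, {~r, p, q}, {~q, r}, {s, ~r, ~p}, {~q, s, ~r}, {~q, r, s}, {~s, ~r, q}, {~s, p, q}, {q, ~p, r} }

False

Suppose s = 1.
Try p = 0.
The clause (r) is unit, so r = 1.
That conflicts with the unit clause (~r).
Undo p and try p = 1.
The clause (q) is unit, so q = 1.
The clause (~r) is unit, so r = 0.
That conflicts with the unit clause (r).
Neither p = 1 nor p = 0 works.
So every satisfying assignment has s = False.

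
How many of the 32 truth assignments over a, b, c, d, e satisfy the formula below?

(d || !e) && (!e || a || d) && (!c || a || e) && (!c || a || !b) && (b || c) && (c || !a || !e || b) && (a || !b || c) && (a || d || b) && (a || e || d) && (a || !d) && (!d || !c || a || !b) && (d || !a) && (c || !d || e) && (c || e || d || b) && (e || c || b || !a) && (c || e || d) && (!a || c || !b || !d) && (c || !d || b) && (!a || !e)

2

There are 2^5 = 32 truth assignments over (a, b, c, d, e).
Split on a. With a = true, the clauses containing a are satisfied and !a drops from the rest; 2 of the 2^4 = 16 assignments to the other variables satisfy what remains.
With a = false, by the same count on the reduced clause set, 0 assignments work.
(One model: a=T, b=F, c=T, d=T, e=F.)
Total: 2 + 0 = 2.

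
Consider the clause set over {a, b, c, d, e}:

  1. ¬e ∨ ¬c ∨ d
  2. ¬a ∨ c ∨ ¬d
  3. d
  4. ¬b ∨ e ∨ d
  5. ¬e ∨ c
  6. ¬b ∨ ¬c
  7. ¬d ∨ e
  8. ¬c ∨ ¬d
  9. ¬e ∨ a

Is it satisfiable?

From the singleton clause (d), d = True.
From the singleton clause (e), e = True.
From the singleton clause (c), c = True.
But (¬c) is also a unit clause — contradiction.
No assignment satisfies every clause.

No, unsatisfiable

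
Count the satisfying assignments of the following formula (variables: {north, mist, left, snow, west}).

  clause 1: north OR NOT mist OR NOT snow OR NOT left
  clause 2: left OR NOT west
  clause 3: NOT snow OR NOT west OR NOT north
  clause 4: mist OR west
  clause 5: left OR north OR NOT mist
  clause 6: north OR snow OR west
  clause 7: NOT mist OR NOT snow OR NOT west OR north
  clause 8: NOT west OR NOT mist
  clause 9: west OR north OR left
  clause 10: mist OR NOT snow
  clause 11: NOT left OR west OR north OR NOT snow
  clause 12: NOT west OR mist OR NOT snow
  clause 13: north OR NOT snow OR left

There are 2^5 = 32 truth assignments over (north, mist, left, snow, west).
Split on left. With left = true, the clauses containing left are satisfied and NOT left drops from the rest; 4 of the 2^4 = 16 assignments to the other variables satisfy what remains.
With left = false, by the same count on the reduced clause set, 2 assignments work.
(One model: north=F, mist=F, left=T, snow=F, west=T.)
Total: 4 + 2 = 6.

6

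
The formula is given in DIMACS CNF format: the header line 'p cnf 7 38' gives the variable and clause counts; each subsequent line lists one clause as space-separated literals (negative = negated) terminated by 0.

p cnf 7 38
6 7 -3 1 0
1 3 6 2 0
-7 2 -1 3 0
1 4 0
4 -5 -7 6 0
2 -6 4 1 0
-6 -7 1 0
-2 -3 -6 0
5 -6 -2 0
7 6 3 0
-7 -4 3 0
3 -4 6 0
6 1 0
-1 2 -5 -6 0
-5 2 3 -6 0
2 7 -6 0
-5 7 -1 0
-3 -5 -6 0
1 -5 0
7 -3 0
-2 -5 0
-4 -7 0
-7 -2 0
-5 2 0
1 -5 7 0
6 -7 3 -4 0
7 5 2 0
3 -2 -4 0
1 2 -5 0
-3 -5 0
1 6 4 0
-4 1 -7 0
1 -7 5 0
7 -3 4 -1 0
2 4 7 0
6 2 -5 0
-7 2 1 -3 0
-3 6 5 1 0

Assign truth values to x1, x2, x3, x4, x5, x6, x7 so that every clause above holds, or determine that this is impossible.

Try x1 = True.
Try x5 = False.
Try x6 = False.
Try x7 = True.
Unit clause (¬x4) forces x4 = False.
Unit clause (¬x2) forces x2 = False.
Unit clause (x3) forces x3 = True.
This assignment satisfies each clause.

x1: True,  x2: False,  x3: True,  x4: False,  x5: False,  x6: False,  x7: True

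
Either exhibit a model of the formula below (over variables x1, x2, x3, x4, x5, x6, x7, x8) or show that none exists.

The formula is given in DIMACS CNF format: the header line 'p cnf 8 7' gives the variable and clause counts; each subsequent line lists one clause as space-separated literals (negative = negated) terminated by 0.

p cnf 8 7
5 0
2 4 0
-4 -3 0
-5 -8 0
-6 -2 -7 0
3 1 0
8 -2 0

x1=True,  x2=False,  x3=False,  x4=True,  x5=True,  x6=True,  x7=True,  x8=False

The clause (x5) is unit, so x5 = True.
The clause (¬x8) is unit, so x8 = False.
The clause (¬x2) is unit, so x2 = False.
The clause (x4) is unit, so x4 = True.
The clause (¬x3) is unit, so x3 = False.
The clause (x1) is unit, so x1 = True.
No clause remains; x6, x7 are free.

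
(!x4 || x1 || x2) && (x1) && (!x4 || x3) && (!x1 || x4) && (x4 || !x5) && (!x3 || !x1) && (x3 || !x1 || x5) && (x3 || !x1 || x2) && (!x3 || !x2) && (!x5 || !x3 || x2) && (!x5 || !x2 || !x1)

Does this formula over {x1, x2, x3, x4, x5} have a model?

No, unsatisfiable

(x1) alone gives x1 = true.
(x4) alone gives x4 = true.
(x3) alone gives x3 = true.
Now (!x3) is unsatisfied and unit — conflict.
No assignment satisfies every clause.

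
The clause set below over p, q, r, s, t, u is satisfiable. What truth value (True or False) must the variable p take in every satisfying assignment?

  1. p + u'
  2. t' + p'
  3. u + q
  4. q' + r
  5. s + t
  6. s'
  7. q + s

Suppose p = 1.
(t') alone gives t = 0.
(s) alone gives s = 1.
That conflicts with the unit clause (s').
So every satisfying assignment has p = False.

False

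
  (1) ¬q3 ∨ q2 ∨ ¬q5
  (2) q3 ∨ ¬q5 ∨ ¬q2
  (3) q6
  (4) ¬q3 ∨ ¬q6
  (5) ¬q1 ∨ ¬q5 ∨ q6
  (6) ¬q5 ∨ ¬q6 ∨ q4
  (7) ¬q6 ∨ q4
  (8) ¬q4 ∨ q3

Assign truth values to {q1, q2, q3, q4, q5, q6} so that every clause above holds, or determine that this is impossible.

(q6) alone gives q6 = True.
(¬q3) alone gives q3 = False.
(q4) alone gives q4 = True.
Now (¬q4) is unsatisfied and unit — conflict.

UNSATISFIABLE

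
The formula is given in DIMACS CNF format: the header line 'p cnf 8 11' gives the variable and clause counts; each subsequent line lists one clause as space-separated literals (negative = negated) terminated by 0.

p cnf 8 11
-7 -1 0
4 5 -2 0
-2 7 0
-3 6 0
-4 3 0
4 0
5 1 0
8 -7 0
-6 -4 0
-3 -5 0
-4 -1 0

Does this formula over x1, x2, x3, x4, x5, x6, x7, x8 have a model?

Unit clause (x4) forces x4 = True.
Unit clause (x3) forces x3 = True.
Unit clause (x6) forces x6 = True.
Now (¬x6) is unsatisfied and unit — conflict.
No assignment satisfies every clause.

Unsatisfiable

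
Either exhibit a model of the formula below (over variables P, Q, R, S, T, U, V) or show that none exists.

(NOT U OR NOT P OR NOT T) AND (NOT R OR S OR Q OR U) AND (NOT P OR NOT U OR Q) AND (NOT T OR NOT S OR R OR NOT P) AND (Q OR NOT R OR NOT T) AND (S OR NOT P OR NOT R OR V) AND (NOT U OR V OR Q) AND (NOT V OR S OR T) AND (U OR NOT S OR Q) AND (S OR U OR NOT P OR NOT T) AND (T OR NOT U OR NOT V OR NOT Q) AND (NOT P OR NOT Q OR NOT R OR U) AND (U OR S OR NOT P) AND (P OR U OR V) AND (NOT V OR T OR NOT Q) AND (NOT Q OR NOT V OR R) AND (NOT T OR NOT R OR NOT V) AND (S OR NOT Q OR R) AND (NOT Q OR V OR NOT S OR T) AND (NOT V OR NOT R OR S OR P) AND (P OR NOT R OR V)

P=false, Q=false, R=false, S=true, T=true, U=true, V=true

Case U = true:
Case P = false:
Case V = true:
Case S = true:
Case T = true:
(NOT R) alone gives R = false.
(NOT Q) alone gives Q = false.
All clauses are satisfied.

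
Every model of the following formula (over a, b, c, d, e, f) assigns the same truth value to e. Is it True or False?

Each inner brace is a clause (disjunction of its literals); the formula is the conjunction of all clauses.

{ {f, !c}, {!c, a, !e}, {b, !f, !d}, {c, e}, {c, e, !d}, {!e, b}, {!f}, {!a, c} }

Suppose e = false.
(c) alone gives c = true.
(f) alone gives f = true.
That conflicts with the unit clause (!f).
So every satisfying assignment has e = True.

True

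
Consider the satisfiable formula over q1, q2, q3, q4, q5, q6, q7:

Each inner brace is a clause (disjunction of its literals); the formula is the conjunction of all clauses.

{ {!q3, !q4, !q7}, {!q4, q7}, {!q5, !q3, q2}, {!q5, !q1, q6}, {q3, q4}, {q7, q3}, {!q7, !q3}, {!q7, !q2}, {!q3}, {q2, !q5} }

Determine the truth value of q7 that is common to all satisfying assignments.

Suppose q7 = false.
(!q4) alone gives q4 = false.
(q3) alone gives q3 = true.
That conflicts with the unit clause (!q3).
So every satisfying assignment has q7 = True.

True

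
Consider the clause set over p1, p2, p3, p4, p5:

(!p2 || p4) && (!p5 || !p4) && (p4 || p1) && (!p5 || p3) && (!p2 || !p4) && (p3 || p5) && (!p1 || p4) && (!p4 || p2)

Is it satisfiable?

Branch on p2: set p2 = false.
Unit clause (!p4) forces p4 = false.
Unit clause (p1) forces p1 = true.
But (!p1) is also a unit clause — contradiction.
Backtrack on p2: now try p2 = true.
Unit clause (p4) forces p4 = true.
But (!p4) is also a unit clause — contradiction.
Both values of p2 lead to a conflict.
No assignment satisfies every clause.

No, unsatisfiable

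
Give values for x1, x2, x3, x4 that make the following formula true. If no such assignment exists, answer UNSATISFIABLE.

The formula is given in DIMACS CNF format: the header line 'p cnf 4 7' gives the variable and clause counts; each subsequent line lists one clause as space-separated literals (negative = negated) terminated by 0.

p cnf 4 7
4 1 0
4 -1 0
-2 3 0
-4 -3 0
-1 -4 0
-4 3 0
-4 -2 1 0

UNSATISFIABLE

Try x4 = True.
The clause (¬x3) is unit, so x3 = False.
But (x3) is also a unit clause — contradiction.
That branch fails; take x4 = False instead.
The clause (x1) is unit, so x1 = True.
But (¬x1) is also a unit clause — contradiction.
Either choice for x4 ends in contradiction.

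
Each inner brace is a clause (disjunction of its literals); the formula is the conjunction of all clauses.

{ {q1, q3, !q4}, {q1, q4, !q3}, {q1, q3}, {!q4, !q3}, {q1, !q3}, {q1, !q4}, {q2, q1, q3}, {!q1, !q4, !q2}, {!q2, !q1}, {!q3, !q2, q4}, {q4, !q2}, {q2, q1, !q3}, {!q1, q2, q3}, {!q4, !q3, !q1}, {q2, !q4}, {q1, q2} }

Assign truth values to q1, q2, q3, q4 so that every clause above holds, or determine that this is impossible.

Try q1 = true.
The clause (!q2) is unit, so q2 = false.
The clause (q3) is unit, so q3 = true.
The clause (!q4) is unit, so q4 = false.
This assignment satisfies each clause.

q1 ↦ true,  q2 ↦ false,  q3 ↦ true,  q4 ↦ false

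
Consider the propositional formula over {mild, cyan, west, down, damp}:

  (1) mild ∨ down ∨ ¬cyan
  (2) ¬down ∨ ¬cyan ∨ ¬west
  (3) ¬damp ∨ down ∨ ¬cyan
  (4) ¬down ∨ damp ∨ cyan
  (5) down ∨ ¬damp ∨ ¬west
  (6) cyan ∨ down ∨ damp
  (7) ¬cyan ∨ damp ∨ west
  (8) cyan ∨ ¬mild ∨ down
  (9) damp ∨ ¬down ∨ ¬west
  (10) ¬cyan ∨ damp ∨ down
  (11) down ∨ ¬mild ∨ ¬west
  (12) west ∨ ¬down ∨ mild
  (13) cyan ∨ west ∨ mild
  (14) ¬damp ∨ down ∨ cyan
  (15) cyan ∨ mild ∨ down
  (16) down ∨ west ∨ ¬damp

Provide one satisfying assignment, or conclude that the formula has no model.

Case mild = True:
Case cyan = True:
Case down = True:
The clause (¬west) is unit, so west = False.
The clause (damp) is unit, so damp = True.
Every clause now holds.

mild ↦ True,  cyan ↦ True,  west ↦ False,  down ↦ True,  damp ↦ True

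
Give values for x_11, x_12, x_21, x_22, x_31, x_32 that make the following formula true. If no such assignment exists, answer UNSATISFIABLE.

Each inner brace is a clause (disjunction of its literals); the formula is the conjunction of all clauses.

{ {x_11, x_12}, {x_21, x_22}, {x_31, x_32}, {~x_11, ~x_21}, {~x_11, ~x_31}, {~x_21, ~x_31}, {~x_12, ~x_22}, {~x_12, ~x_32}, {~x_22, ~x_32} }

Suppose x_11 = 1.
The clause (~x_21) is unit, so x_21 = 0.
The clause (x_22) is unit, so x_22 = 1.
The clause (~x_31) is unit, so x_31 = 0.
The clause (x_32) is unit, so x_32 = 1.
That conflicts with the unit clause (~x_32).
Backtrack on x_11: now try x_11 = 0.
The clause (x_12) is unit, so x_12 = 1.
The clause (~x_22) is unit, so x_22 = 0.
The clause (x_21) is unit, so x_21 = 1.
The clause (~x_31) is unit, so x_31 = 0.
The clause (x_32) is unit, so x_32 = 1.
That conflicts with the unit clause (~x_32).
Neither x_11 = 1 nor x_11 = 0 works.

UNSATISFIABLE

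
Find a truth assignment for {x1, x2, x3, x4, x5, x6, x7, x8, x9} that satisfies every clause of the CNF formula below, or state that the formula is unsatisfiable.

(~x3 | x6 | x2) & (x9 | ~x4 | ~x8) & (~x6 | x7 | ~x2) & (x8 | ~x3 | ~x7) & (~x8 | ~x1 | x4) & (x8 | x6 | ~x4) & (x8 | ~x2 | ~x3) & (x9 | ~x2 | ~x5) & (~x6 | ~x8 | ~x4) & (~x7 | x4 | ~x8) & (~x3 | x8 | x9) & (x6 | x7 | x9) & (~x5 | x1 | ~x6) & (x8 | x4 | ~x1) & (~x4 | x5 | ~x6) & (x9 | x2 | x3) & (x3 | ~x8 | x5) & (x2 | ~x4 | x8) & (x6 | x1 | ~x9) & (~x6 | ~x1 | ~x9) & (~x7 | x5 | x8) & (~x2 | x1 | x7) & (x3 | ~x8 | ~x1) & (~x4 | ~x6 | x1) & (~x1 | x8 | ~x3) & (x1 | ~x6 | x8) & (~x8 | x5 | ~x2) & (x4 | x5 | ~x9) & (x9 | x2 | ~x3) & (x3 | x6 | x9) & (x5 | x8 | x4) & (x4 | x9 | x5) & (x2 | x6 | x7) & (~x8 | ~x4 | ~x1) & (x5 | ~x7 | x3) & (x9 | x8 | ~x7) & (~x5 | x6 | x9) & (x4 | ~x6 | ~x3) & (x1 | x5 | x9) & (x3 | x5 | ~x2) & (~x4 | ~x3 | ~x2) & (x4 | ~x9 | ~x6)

UNSATISFIABLE

Branch on x3: set x3 = 0.
Branch on x9: set x9 = 1.
Branch on x8: set x8 = 0.
Branch on x6: set x6 = 1.
Unit clause (~x1) forces x1 = 0.
Now (x1) is unsatisfied and unit — conflict.
That branch fails; take x6 = 0 instead.
Unit clause (~x4) forces x4 = 0.
Unit clause (~x1) forces x1 = 0.
Now (x1) is unsatisfied and unit — conflict.
Neither x6 = 1 nor x6 = 0 works.
That branch fails; take x8 = 1 instead.
Unit clause (x5) forces x5 = 1.
Unit clause (~x1) forces x1 = 0.
Unit clause (~x6) forces x6 = 0.
Now (x6) is unsatisfied and unit — conflict.
Neither x8 = 1 nor x8 = 0 works.
That branch fails; take x9 = 0 instead.
Unit clause (x2) forces x2 = 1.
Unit clause (~x5) forces x5 = 0.
Now (x5) is unsatisfied and unit — conflict.
Neither x9 = 1 nor x9 = 0 works.
That branch fails; take x3 = 1 instead.
Branch on x6: set x6 = 1.
Unit clause (x4) forces x4 = 1.
Unit clause (~x8) forces x8 = 0.
Unit clause (~x7) forces x7 = 0.
Unit clause (~x2) forces x2 = 0.
Now (x2) is unsatisfied and unit — conflict.
That branch fails; take x6 = 0 instead.
Unit clause (x2) forces x2 = 1.
Unit clause (x8) forces x8 = 1.
Unit clause (x5) forces x5 = 1.
Unit clause (x9) forces x9 = 1.
Unit clause (x1) forces x1 = 1.
Unit clause (x4) forces x4 = 1.
Now (~x4) is unsatisfied and unit — conflict.
Neither x6 = 1 nor x6 = 0 works.
Neither x3 = 1 nor x3 = 0 works.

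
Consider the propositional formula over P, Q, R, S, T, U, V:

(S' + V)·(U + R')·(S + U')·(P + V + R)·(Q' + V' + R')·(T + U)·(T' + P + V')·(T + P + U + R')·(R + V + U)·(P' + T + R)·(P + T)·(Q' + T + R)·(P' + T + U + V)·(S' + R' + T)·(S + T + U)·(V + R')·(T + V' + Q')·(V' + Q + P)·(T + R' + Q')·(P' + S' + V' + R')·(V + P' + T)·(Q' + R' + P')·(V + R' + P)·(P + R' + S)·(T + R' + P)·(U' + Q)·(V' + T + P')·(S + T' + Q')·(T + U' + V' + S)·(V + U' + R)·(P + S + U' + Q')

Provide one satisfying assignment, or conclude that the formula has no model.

Branch on S: set S = 0.
The clause (U') is unit, so U = 0.
The clause (R') is unit, so R = 0.
The clause (T) is unit, so T = 1.
The clause (V) is unit, so V = 1.
The clause (P) is unit, so P = 1.
The clause (Q') is unit, so Q = 0.
This assignment satisfies each clause.

P=1, Q=0, R=0, S=0, T=1, U=0, V=1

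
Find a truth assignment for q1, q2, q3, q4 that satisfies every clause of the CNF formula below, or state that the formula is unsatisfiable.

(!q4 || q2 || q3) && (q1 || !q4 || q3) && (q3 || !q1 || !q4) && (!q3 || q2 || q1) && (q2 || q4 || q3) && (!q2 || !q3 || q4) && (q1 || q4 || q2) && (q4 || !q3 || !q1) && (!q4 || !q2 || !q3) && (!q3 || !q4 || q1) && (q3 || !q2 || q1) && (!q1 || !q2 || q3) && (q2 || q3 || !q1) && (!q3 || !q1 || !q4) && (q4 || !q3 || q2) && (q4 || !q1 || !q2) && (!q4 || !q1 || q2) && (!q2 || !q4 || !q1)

UNSATISFIABLE

Try q4 = false.
Try q2 = true.
From the singleton clause (!q3), q3 = false.
From the singleton clause (q1), q1 = true.
But (!q1) is also a unit clause — contradiction.
So q2 must be the other value — set q2 = false.
From the singleton clause (q3), q3 = true.
But (!q3) is also a unit clause — contradiction.
Either choice for q2 ends in contradiction.
So q4 must be the other value — set q4 = true.
Try q2 = true.
From the singleton clause (!q3), q3 = false.
From the singleton clause (q1), q1 = true.
But (!q1) is also a unit clause — contradiction.
So q2 must be the other value — set q2 = false.
From the singleton clause (q3), q3 = true.
From the singleton clause (q1), q1 = true.
But (!q1) is also a unit clause — contradiction.
Either choice for q2 ends in contradiction.
Either choice for q4 ends in contradiction.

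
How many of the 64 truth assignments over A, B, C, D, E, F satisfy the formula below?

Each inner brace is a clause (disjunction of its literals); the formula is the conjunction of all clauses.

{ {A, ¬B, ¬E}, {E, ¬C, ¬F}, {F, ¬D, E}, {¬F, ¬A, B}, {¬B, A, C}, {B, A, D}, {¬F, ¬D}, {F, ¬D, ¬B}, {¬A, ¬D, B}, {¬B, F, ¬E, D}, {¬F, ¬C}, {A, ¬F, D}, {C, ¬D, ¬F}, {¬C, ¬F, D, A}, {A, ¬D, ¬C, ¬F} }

There are 2^6 = 64 truth assignments over (A, B, C, D, E, F).
Split on D. With D = True, the clauses containing D are satisfied and ¬D drops from the rest; 2 of the 2^5 = 32 assignments to the other variables satisfy what remains.
With D = False, by the same count on the reduced clause set, 9 assignments work.
(One model: A=F, B=F, C=F, D=T, E=T, F=F.)
Total: 2 + 9 = 11.

11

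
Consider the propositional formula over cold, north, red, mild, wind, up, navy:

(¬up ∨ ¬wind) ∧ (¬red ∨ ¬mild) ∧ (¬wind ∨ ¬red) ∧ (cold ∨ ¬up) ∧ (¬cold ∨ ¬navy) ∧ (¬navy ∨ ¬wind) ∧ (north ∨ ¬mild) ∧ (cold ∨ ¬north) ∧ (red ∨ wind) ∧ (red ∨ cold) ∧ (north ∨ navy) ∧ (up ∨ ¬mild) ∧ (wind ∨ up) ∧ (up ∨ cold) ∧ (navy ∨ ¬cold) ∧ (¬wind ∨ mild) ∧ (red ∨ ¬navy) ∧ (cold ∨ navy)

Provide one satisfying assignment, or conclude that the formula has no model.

UNSATISFIABLE

Try up = False.
Unit clause (¬mild) forces mild = False.
Unit clause (wind) forces wind = True.
Now (¬wind) is unsatisfied and unit — conflict.
So up must be the other value — set up = True.
Unit clause (¬wind) forces wind = False.
Unit clause (cold) forces cold = True.
Unit clause (¬navy) forces navy = False.
Now (navy) is unsatisfied and unit — conflict.
Either choice for up ends in contradiction.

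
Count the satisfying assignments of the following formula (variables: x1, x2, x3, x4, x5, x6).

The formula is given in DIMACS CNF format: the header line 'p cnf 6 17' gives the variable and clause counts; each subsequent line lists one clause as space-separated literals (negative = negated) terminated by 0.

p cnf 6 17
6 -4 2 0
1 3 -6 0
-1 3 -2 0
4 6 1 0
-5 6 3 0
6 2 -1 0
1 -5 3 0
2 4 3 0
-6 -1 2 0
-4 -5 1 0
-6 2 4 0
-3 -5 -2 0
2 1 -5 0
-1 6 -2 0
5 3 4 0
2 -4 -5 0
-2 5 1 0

There are 2^6 = 64 truth assignments over (x1, x2, x3, x4, x5, x6).
Split on x1. With x1 = True, the clauses containing x1 are satisfied and ¬x1 drops from the rest; 2 of the 2^5 = 32 assignments to the other variables satisfy what remains.
With x1 = False, by the same count on the reduced clause set, 1 assignment works.
(One model: x1=F, x2=F, x3=T, x4=T, x5=F, x6=T.)
Total: 2 + 1 = 3.

3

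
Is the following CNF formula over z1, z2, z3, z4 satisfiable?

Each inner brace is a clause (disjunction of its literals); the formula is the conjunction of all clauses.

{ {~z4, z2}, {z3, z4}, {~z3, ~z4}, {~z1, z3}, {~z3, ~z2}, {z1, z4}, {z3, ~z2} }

Yes, satisfiable

Case z4 = 0:
Unit clause (z3) forces z3 = 1.
Unit clause (~z2) forces z2 = 0.
Unit clause (z1) forces z1 = 1.
Every clause now holds.
A satisfying assignment: z1 ↦ 1,  z2 ↦ 0,  z3 ↦ 1,  z4 ↦ 0.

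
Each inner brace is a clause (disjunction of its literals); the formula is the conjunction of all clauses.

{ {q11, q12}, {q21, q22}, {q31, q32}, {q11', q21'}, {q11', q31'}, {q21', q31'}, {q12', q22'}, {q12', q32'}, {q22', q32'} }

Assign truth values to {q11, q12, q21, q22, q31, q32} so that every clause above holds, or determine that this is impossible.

Suppose q11 = 1.
Unit clause (q21') forces q21 = 0.
Unit clause (q22) forces q22 = 1.
Unit clause (q31') forces q31 = 0.
Unit clause (q32) forces q32 = 1.
But (q32') is also a unit clause — contradiction.
That branch fails; take q11 = 0 instead.
Unit clause (q12) forces q12 = 1.
Unit clause (q22') forces q22 = 0.
Unit clause (q21) forces q21 = 1.
Unit clause (q31') forces q31 = 0.
Unit clause (q32) forces q32 = 1.
But (q32') is also a unit clause — contradiction.
Neither q11 = 1 nor q11 = 0 works.

UNSATISFIABLE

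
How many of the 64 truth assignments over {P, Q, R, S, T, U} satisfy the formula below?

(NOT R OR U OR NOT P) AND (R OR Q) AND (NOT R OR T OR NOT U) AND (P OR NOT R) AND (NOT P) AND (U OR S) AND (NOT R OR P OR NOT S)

6

There are 2^6 = 64 truth assignments over (P, Q, R, S, T, U).
Split on U. With U = true, the clauses containing U are satisfied and NOT U drops from the rest; 4 of the 2^5 = 32 assignments to the other variables satisfy what remains.
With U = false, by the same count on the reduced clause set, 2 assignments work.
(One model: P=F, Q=T, R=F, S=F, T=F, U=T.)
Total: 4 + 2 = 6.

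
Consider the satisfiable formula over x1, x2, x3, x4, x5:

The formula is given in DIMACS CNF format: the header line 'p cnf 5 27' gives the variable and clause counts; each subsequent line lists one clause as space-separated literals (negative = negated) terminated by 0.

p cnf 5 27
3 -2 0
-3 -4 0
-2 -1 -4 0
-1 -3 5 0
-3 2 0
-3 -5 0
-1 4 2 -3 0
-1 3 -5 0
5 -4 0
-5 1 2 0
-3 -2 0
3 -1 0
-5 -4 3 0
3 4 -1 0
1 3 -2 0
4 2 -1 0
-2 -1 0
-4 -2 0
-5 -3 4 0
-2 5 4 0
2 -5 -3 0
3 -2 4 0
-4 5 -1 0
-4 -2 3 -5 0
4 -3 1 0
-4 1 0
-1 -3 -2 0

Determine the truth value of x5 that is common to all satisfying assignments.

Suppose x5 = True.
The clause (¬x3) is unit, so x3 = False.
The clause (¬x2) is unit, so x2 = False.
The clause (¬x1) is unit, so x1 = False.
But (x1) is also a unit clause — contradiction.
So every satisfying assignment has x5 = False.

False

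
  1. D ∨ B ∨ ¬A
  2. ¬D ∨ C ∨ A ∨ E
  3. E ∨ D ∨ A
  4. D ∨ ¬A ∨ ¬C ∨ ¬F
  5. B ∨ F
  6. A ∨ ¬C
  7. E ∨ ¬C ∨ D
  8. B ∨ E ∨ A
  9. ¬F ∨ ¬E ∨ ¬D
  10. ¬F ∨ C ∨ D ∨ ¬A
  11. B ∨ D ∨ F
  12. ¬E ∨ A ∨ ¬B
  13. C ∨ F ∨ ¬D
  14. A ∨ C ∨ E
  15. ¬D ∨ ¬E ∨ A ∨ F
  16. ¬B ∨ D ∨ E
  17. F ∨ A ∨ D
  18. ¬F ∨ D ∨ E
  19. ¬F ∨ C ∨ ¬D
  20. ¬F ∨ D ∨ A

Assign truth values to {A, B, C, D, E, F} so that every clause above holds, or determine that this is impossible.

Suppose B = False.
The clause (F) is unit, so F = True.
Suppose D = True.
The clause (¬E) is unit, so E = False.
The clause (A) is unit, so A = True.
The clause (C) is unit, so C = True.
This assignment satisfies each clause.

A: True, B: False, C: True, D: True, E: False, F: True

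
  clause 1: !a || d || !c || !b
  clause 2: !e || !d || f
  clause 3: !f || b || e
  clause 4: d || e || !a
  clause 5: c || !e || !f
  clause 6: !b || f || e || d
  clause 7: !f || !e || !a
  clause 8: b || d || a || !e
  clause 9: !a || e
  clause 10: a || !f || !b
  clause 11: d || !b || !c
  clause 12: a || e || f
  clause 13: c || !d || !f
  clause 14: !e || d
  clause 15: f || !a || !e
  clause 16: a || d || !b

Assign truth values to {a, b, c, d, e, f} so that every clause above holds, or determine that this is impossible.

a ↦ false,  b ↦ false,  c ↦ true,  d ↦ true,  e ↦ true,  f ↦ true

Case a = false:
Case f = true:
From the singleton clause (!b), b = false.
From the singleton clause (e), e = true.
From the singleton clause (c), c = true.
From the singleton clause (d), d = true.
This assignment satisfies each clause.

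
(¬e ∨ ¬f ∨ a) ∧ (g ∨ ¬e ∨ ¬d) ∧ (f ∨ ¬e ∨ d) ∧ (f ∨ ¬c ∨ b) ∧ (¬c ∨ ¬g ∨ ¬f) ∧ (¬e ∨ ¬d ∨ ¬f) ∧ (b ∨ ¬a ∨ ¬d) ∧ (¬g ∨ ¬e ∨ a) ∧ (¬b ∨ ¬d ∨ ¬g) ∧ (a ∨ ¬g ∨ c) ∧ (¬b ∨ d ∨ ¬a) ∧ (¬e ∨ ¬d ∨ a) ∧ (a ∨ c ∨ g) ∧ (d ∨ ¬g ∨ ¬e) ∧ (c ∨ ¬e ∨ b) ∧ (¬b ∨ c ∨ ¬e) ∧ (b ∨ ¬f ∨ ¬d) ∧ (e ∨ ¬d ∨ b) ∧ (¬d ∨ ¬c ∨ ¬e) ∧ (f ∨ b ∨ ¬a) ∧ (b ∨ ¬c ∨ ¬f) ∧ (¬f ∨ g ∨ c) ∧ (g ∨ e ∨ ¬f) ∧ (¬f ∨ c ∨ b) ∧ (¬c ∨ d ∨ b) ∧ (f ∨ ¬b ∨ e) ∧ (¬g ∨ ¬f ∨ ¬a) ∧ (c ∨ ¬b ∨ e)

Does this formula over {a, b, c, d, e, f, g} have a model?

Try e = False.
Try d = False.
Try b = False.
The clause (¬c) is unit, so c = False.
The clause (¬f) is unit, so f = False.
The clause (¬a) is unit, so a = False.
The clause (¬g) is unit, so g = False.
That conflicts with the unit clause (g).
Backtrack on b: now try b = True.
The clause (¬a) is unit, so a = False.
The clause (f) is unit, so f = True.
The clause (g) is unit, so g = True.
The clause (¬c) is unit, so c = False.
That conflicts with the unit clause (c).
Both values of b lead to a conflict.
Backtrack on d: now try d = True.
The clause (b) is unit, so b = True.
The clause (¬g) is unit, so g = False.
The clause (¬f) is unit, so f = False.
That conflicts with the unit clause (f).
Both values of d lead to a conflict.
Backtrack on e: now try e = True.
Try f = False.
The clause (d) is unit, so d = True.
The clause (g) is unit, so g = True.
The clause (a) is unit, so a = True.
The clause (b) is unit, so b = True.
That conflicts with the unit clause (¬b).
Backtrack on f: now try f = True.
The clause (a) is unit, so a = True.
The clause (¬d) is unit, so d = False.
The clause (¬b) is unit, so b = False.
The clause (¬g) is unit, so g = False.
The clause (c) is unit, so c = True.
That conflicts with the unit clause (¬c).
Both values of f lead to a conflict.
Both values of e lead to a conflict.
No assignment satisfies every clause.

No, unsatisfiable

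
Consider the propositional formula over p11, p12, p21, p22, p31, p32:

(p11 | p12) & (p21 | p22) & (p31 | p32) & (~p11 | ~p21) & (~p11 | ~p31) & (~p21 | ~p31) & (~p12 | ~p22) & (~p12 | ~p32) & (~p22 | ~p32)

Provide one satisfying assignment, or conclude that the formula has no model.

UNSATISFIABLE

Try p11 = 1.
From the singleton clause (~p21), p21 = 0.
From the singleton clause (p22), p22 = 1.
From the singleton clause (~p31), p31 = 0.
From the singleton clause (p32), p32 = 1.
That conflicts with the unit clause (~p32).
So p11 must be the other value — set p11 = 0.
From the singleton clause (p12), p12 = 1.
From the singleton clause (~p22), p22 = 0.
From the singleton clause (p21), p21 = 1.
From the singleton clause (~p31), p31 = 0.
From the singleton clause (p32), p32 = 1.
That conflicts with the unit clause (~p32).
Either choice for p11 ends in contradiction.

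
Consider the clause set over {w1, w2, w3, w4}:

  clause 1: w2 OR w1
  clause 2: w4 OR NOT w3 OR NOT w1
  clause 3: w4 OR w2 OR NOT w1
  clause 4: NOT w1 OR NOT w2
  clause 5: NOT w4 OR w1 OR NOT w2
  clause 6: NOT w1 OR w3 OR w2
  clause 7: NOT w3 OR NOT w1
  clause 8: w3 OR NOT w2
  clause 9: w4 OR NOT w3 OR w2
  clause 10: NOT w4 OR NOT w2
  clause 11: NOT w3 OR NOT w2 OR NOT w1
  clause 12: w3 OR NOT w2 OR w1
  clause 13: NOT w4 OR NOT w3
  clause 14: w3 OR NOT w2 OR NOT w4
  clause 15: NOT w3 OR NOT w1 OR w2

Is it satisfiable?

Satisfiable

Suppose w2 = true.
(NOT w1) alone gives w1 = false.
(NOT w4) alone gives w4 = false.
(w3) alone gives w3 = true.
All clauses are satisfied.
A satisfying assignment: w1: false, w2: true, w3: true, w4: false.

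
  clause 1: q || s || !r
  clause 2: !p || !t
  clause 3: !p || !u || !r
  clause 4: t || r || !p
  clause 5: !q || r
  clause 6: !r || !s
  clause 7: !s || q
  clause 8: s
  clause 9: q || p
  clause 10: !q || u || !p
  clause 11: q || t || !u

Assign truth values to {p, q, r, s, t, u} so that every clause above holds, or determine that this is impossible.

Unit clause (s) forces s = true.
Unit clause (!r) forces r = false.
Unit clause (!q) forces q = false.
But (q) is also a unit clause — contradiction.

UNSATISFIABLE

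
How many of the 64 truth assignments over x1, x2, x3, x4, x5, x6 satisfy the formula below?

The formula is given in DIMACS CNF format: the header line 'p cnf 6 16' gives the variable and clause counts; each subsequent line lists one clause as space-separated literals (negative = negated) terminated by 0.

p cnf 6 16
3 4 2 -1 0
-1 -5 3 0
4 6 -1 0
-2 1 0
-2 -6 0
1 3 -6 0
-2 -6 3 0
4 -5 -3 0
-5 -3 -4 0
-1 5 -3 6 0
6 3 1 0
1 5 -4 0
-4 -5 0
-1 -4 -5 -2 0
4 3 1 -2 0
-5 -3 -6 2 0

7

There are 2^6 = 64 truth assignments over (x1, x2, x3, x4, x5, x6).
Split on x1. With x1 = True, the clauses containing x1 are satisfied and ¬x1 drops from the rest; 5 of the 2^5 = 32 assignments to the other variables satisfy what remains.
With x1 = False, by the same count on the reduced clause set, 2 assignments work.
(One model: x1=F, x2=F, x3=T, x4=F, x5=F, x6=F.)
Total: 5 + 2 = 7.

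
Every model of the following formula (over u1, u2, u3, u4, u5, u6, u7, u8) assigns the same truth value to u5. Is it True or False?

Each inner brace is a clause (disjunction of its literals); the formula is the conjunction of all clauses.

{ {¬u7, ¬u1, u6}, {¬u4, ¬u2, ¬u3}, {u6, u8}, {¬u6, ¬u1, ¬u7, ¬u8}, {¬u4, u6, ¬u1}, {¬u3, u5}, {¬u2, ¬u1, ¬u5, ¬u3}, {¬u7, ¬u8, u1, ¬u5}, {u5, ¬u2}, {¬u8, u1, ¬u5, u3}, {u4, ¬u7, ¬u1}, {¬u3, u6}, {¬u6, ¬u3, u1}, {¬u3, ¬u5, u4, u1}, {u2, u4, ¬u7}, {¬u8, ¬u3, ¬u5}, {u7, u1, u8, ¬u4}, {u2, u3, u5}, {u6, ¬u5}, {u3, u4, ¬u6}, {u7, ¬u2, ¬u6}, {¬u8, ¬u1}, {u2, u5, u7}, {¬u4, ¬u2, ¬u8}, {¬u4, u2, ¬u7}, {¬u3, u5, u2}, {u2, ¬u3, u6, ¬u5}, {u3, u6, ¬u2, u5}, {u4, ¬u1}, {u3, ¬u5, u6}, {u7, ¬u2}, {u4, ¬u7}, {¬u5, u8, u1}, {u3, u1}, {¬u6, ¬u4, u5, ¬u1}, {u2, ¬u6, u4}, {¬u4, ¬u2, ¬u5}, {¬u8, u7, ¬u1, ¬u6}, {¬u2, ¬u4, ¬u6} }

Suppose u5 = False.
Unit clause (¬u3) forces u3 = False.
Unit clause (¬u2) forces u2 = False.
That conflicts with the unit clause (u2).
So every satisfying assignment has u5 = True.

True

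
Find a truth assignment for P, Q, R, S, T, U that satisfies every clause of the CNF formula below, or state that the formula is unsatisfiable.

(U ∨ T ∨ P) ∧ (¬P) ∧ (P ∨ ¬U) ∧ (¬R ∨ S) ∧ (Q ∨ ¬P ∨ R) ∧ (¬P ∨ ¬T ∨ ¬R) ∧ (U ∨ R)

P ↦ False,  Q ↦ False,  R ↦ True,  S ↦ True,  T ↦ True,  U ↦ False

(¬P) alone gives P = False.
(¬U) alone gives U = False.
(T) alone gives T = True.
(R) alone gives R = True.
(S) alone gives S = True.
No clause remains; Q is free.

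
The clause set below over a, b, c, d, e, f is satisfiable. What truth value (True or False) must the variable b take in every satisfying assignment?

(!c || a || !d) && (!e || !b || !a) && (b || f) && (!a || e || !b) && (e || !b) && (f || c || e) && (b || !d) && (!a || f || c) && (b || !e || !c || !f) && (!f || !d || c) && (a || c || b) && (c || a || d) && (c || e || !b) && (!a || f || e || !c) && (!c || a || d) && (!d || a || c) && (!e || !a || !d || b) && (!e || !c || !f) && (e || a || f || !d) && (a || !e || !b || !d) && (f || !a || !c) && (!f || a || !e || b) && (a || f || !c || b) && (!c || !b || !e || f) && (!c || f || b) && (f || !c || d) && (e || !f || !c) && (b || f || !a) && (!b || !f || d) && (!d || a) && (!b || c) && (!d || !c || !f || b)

Suppose b = true.
The clause (e) is unit, so e = true.
The clause (!a) is unit, so a = false.
The clause (!d) is unit, so d = false.
The clause (c) is unit, so c = true.
That conflicts with the unit clause (!c).
So every satisfying assignment has b = False.

False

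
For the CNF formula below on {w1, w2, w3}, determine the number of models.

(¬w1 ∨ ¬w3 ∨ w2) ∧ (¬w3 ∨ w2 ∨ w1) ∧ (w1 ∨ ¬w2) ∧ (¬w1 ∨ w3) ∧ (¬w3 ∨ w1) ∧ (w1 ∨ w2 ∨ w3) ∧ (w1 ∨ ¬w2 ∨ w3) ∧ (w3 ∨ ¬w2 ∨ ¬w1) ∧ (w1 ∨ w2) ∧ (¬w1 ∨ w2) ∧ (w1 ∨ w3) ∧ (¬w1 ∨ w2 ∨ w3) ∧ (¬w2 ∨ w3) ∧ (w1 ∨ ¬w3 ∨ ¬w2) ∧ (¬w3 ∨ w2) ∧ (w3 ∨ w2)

There are 2^3 = 8 truth assignments over (w1, w2, w3).
Check each against the 16 clauses (columns in the order w1, w2, w3):
  F F F  ✗ fails (w1 ∨ w2 ∨ w3)
  F F T  ✗ fails (¬w3 ∨ w2 ∨ w1)
  F T F  ✗ fails (w1 ∨ ¬w2)
  F T T  ✗ fails (w1 ∨ ¬w2)
  T F F  ✗ fails (¬w1 ∨ w3)
  T F T  ✗ fails (¬w1 ∨ ¬w3 ∨ w2)
  T T F  ✗ fails (¬w1 ∨ w3)
  T T T  ✓ satisfies all
1 of the 8 rows is a model.

1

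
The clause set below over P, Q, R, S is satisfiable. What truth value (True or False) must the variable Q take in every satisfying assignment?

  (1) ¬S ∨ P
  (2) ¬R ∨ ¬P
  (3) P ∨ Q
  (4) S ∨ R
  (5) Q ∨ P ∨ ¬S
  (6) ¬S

True

Suppose Q = False.
The clause (P) is unit, so P = True.
The clause (¬R) is unit, so R = False.
The clause (S) is unit, so S = True.
But (¬S) is also a unit clause — contradiction.
So every satisfying assignment has Q = True.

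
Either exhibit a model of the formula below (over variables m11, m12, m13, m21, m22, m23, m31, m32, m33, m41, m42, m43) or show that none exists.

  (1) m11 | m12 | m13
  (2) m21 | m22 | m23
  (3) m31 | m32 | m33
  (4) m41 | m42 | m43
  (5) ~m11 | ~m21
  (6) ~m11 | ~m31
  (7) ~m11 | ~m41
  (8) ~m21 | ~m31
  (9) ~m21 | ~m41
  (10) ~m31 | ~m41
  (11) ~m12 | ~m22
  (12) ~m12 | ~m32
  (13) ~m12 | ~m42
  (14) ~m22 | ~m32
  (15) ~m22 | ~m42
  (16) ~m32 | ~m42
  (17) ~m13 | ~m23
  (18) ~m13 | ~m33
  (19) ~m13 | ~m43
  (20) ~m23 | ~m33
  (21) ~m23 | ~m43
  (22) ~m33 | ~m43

Branch on m11: set m11 = 0.
Branch on m12: set m12 = 1.
(~m22) alone gives m22 = 0.
(~m32) alone gives m32 = 0.
(~m42) alone gives m42 = 0.
Branch on m21: set m21 = 1.
(~m31) alone gives m31 = 0.
(m33) alone gives m33 = 1.
(~m41) alone gives m41 = 0.
(m43) alone gives m43 = 1.
Now (~m43) is unsatisfied and unit — conflict.
That branch fails; take m21 = 0 instead.
(m23) alone gives m23 = 1.
(~m13) alone gives m13 = 0.
(~m33) alone gives m33 = 0.
(m31) alone gives m31 = 1.
(~m41) alone gives m41 = 0.
(m43) alone gives m43 = 1.
Now (~m43) is unsatisfied and unit — conflict.
Either choice for m21 ends in contradiction.
That branch fails; take m12 = 0 instead.
(m13) alone gives m13 = 1.
(~m23) alone gives m23 = 0.
(~m33) alone gives m33 = 0.
(~m43) alone gives m43 = 0.
Branch on m21: set m21 = 1.
(~m31) alone gives m31 = 0.
(m32) alone gives m32 = 1.
(~m41) alone gives m41 = 0.
(m42) alone gives m42 = 1.
Now (~m42) is unsatisfied and unit — conflict.
That branch fails; take m21 = 0 instead.
(m22) alone gives m22 = 1.
(~m32) alone gives m32 = 0.
(m31) alone gives m31 = 1.
(~m41) alone gives m41 = 0.
(m42) alone gives m42 = 1.
Now (~m42) is unsatisfied and unit — conflict.
Either choice for m21 ends in contradiction.
Either choice for m12 ends in contradiction.
That branch fails; take m11 = 1 instead.
(~m21) alone gives m21 = 0.
(~m31) alone gives m31 = 0.
(~m41) alone gives m41 = 0.
Branch on m22: set m22 = 1.
(~m12) alone gives m12 = 0.
(~m32) alone gives m32 = 0.
(m33) alone gives m33 = 1.
(~m42) alone gives m42 = 0.
(m43) alone gives m43 = 1.
Now (~m43) is unsatisfied and unit — conflict.
That branch fails; take m22 = 0 instead.
(m23) alone gives m23 = 1.
(~m13) alone gives m13 = 0.
(~m33) alone gives m33 = 0.
(m32) alone gives m32 = 1.
(~m12) alone gives m12 = 0.
(~m42) alone gives m42 = 0.
(m43) alone gives m43 = 1.
Now (~m43) is unsatisfied and unit — conflict.
Either choice for m22 ends in contradiction.
Either choice for m11 ends in contradiction.

UNSATISFIABLE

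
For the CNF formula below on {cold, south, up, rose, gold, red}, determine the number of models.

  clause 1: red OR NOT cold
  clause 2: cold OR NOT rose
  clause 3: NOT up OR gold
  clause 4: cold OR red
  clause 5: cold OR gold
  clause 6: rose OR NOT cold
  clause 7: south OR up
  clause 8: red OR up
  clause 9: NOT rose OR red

7

There are 2^6 = 64 truth assignments over (cold, south, up, rose, gold, red).
Split on rose. With rose = true, the clauses containing rose are satisfied and NOT rose drops from the rest; 4 of the 2^5 = 32 assignments to the other variables satisfy what remains.
With rose = false, by the same count on the reduced clause set, 3 assignments work.
(One model: cold=F, south=F, up=T, rose=F, gold=T, red=T.)
Total: 4 + 3 = 7.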